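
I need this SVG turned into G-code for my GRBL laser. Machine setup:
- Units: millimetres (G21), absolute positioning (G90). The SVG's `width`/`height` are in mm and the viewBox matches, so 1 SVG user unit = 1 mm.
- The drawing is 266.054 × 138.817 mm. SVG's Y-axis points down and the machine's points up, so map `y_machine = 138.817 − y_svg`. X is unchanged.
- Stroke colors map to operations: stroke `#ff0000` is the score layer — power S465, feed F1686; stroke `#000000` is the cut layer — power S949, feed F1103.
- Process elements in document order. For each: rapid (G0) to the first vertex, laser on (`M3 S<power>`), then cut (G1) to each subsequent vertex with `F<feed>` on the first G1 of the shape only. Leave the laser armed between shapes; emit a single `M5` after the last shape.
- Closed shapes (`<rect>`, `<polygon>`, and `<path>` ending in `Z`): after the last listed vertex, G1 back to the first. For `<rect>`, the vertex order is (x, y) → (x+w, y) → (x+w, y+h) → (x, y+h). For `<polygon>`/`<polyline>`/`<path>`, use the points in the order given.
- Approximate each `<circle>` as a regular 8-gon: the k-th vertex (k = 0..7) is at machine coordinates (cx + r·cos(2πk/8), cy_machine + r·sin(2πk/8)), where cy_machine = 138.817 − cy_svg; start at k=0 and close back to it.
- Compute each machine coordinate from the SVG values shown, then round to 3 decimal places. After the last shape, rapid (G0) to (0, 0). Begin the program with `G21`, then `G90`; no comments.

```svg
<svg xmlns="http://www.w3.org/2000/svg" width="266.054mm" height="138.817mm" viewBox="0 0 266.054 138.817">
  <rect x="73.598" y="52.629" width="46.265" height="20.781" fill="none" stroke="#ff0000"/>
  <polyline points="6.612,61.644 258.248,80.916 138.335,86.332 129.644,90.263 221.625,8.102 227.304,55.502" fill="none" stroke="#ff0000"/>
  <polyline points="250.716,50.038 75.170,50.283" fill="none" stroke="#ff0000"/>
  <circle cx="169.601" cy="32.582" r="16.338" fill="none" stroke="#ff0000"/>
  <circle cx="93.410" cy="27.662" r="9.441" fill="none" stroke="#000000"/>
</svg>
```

viewBox `0 0 266.054 138.817` with mm width/height → 1 unit = 1 mm. Flip: y_m = 138.817 − y_svg.

**Shape 1** — `<rect>` rectangle, stroke `#ff0000` → score (S465, F1686). Machine vertices: (73.598,86.188) → (119.863,86.188) → (119.863,65.407) → (73.598,65.407) → (73.598,86.188). Closed: final G1 returns to the first vertex.

**Shape 2** — `<polyline>` open polyline, stroke `#ff0000` → score (S465, F1686). Machine vertices: (6.612,77.173) → (258.248,57.901) → (138.335,52.485) → (129.644,48.554) → (221.625,130.715) → (227.304,83.315). Open path.

**Shape 3** — `<polyline>` line segment, stroke `#ff0000` → score (S465, F1686). Machine vertices: (250.716,88.779) → (75.170,88.534). Open path.

**Shape 4** — `<circle>` circle, stroke `#ff0000` → score (S465, F1686). Machine vertices: (185.939,106.235) → (181.154,117.788) → (169.601,122.573) → (158.048,117.788) → (153.263,106.235) → (158.048,94.682) → (169.601,89.897) → (181.154,94.682) → (185.939,106.235). Closed: final G1 returns to the first vertex.

**Shape 5** — `<circle>` circle, stroke `#000000` → cut (S949, F1103). Machine vertices: (102.851,111.155) → (100.086,117.831) → (93.410,120.596) → (86.734,117.831) → (83.969,111.155) → (86.734,104.479) → (93.410,101.714) → (100.086,104.479) → (102.851,111.155). Closed: final G1 returns to the first vertex.

G21
G90
G0 X73.598 Y86.188
M3 S465
G1 X119.863 Y86.188 F1686
G1 X119.863 Y65.407
G1 X73.598 Y65.407
G1 X73.598 Y86.188
G0 X6.612 Y77.173
M3 S465
G1 X258.248 Y57.901 F1686
G1 X138.335 Y52.485
G1 X129.644 Y48.554
G1 X221.625 Y130.715
G1 X227.304 Y83.315
G0 X250.716 Y88.779
M3 S465
G1 X75.170 Y88.534 F1686
G0 X185.939 Y106.235
M3 S465
G1 X181.154 Y117.788 F1686
G1 X169.601 Y122.573
G1 X158.048 Y117.788
G1 X153.263 Y106.235
G1 X158.048 Y94.682
G1 X169.601 Y89.897
G1 X181.154 Y94.682
G1 X185.939 Y106.235
G0 X102.851 Y111.155
M3 S949
G1 X100.086 Y117.831 F1103
G1 X93.410 Y120.596
G1 X86.734 Y117.831
G1 X83.969 Y111.155
G1 X86.734 Y104.479
G1 X93.410 Y101.714
G1 X100.086 Y104.479
G1 X102.851 Y111.155
M5
G0 X0.000 Y0.000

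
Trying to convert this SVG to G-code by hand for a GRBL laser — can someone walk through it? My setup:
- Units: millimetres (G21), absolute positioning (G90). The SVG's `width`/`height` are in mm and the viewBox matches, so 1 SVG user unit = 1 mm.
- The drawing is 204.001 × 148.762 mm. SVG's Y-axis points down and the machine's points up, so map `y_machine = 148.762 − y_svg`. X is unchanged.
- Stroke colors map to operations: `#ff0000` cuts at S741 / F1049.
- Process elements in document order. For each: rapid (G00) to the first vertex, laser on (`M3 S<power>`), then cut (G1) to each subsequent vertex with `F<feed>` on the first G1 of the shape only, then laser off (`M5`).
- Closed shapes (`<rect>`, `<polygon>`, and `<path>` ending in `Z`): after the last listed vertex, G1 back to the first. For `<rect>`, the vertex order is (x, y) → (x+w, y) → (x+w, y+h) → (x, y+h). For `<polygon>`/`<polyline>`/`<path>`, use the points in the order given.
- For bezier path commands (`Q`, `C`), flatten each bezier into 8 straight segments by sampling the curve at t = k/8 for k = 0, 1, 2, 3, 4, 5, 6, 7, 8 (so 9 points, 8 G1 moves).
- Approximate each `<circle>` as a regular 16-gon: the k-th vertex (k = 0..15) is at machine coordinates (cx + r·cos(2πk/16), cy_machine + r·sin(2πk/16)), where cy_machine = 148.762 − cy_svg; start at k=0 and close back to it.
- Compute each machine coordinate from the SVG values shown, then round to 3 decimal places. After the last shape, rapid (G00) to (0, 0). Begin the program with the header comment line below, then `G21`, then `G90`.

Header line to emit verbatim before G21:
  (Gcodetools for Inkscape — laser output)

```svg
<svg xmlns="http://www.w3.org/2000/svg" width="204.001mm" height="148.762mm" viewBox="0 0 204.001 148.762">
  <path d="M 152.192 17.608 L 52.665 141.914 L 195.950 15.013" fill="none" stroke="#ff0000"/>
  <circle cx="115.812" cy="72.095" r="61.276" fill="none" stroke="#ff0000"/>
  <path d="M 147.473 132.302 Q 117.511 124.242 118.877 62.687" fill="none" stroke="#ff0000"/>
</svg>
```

(Gcodetools for Inkscape — laser output)
G21
G90
G00 X152.192 Y131.154
M3 S741
G1 X52.665 Y6.848 F1049
G1 X195.950 Y133.749
M5
G00 X177.088 Y76.667
M3 S741
G1 X172.424 Y100.116 F1049
G1 X159.141 Y119.996
G1 X139.261 Y133.279
G1 X115.812 Y137.943
G1 X92.363 Y133.279
G1 X72.483 Y119.996
G1 X59.200 Y100.116
G1 X54.536 Y76.667
G1 X59.200 Y53.218
G1 X72.483 Y33.338
G1 X92.363 Y20.055
G1 X115.812 Y15.391
G1 X139.261 Y20.055
G1 X159.141 Y33.338
G1 X172.424 Y53.218
G1 X177.088 Y76.667
M5
G00 X147.473 Y16.460
M3 S741
G1 X140.472 Y19.311 F1049
G1 X134.450 Y23.833
G1 X129.407 Y30.028
G1 X125.343 Y37.894
G1 X122.258 Y47.431
G1 X120.152 Y58.641
G1 X119.025 Y71.522
G1 X118.877 Y86.075
M5
G00 X0.000 Y0.000

viewBox `0 0 204.001 148.762` with mm width/height → 1 unit = 1 mm. Flip: y_m = 148.762 − y_svg.

**Shape 1** — `<path>` open polyline, stroke `#ff0000` → cut (S741, F1049). Machine vertices: (152.192,131.154) → (52.665,6.848) → (195.950,133.749). Open path.

**Shape 2** — `<circle>` circle, stroke `#ff0000` → cut (S741, F1049). Machine vertices: (177.088,76.667) → (172.424,100.116) → (159.141,119.996) → (139.261,133.279) → (115.812,137.943) → (92.363,133.279) → (72.483,119.996) → (59.200,100.116) → (54.536,76.667) → (59.200,53.218) → (72.483,33.338) → (92.363,20.055) → (115.812,15.391) → (139.261,20.055) → (159.141,33.338) → (172.424,53.218) → (177.088,76.667). Closed: final G1 returns to the first vertex.

**Shape 3** — `<path>` quadratic bezier, stroke `#ff0000` → cut (S741, F1049). Control points (SVG): P0=(147.473,132.302), P1=(117.511,124.242), P2=(118.877,62.687); sampled at t=k/8. Machine vertices: (147.473,16.460) → (140.472,19.311) → (134.450,23.833) → (129.407,30.028) → (125.343,37.894) → (122.258,47.431) → (120.152,58.641) → (119.025,71.522) → (118.877,86.075). Open path.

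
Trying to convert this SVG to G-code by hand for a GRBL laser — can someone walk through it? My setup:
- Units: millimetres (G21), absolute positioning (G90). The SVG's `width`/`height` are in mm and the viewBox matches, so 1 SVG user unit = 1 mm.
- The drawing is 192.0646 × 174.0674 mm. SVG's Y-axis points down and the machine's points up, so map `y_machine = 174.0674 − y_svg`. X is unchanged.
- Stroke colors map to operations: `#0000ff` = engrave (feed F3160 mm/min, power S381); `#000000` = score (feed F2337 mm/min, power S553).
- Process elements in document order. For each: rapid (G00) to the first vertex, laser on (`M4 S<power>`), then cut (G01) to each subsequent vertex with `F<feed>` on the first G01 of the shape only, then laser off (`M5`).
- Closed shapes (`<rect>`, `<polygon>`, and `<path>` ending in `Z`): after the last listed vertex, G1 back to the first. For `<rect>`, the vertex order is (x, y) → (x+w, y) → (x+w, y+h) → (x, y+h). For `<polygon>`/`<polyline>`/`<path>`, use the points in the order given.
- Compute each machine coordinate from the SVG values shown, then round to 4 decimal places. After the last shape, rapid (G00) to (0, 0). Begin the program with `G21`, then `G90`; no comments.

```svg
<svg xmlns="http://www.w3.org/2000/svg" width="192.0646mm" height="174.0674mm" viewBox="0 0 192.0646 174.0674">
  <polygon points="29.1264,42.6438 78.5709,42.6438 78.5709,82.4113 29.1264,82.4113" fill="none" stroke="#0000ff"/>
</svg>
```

G21
G90
G00 X29.1264 Y131.4236
M4 S381
G01 X78.5709 Y131.4236 F3160
G01 X78.5709 Y91.6561
G01 X29.1264 Y91.6561
G01 X29.1264 Y131.4236
M5
G00 X0.0000 Y0.0000

viewBox `0 0 192.0646 174.0674` with mm width/height → 1 unit = 1 mm. Flip: y_m = 174.0674 − y_svg.

**Shape 1** — `<polygon>` rectangle, stroke `#0000ff` → engrave (S381, F3160). Machine vertices: (29.1264,131.4236) → (78.5709,131.4236) → (78.5709,91.6561) → (29.1264,91.6561) → (29.1264,131.4236). Closed: final G1 returns to the first vertex.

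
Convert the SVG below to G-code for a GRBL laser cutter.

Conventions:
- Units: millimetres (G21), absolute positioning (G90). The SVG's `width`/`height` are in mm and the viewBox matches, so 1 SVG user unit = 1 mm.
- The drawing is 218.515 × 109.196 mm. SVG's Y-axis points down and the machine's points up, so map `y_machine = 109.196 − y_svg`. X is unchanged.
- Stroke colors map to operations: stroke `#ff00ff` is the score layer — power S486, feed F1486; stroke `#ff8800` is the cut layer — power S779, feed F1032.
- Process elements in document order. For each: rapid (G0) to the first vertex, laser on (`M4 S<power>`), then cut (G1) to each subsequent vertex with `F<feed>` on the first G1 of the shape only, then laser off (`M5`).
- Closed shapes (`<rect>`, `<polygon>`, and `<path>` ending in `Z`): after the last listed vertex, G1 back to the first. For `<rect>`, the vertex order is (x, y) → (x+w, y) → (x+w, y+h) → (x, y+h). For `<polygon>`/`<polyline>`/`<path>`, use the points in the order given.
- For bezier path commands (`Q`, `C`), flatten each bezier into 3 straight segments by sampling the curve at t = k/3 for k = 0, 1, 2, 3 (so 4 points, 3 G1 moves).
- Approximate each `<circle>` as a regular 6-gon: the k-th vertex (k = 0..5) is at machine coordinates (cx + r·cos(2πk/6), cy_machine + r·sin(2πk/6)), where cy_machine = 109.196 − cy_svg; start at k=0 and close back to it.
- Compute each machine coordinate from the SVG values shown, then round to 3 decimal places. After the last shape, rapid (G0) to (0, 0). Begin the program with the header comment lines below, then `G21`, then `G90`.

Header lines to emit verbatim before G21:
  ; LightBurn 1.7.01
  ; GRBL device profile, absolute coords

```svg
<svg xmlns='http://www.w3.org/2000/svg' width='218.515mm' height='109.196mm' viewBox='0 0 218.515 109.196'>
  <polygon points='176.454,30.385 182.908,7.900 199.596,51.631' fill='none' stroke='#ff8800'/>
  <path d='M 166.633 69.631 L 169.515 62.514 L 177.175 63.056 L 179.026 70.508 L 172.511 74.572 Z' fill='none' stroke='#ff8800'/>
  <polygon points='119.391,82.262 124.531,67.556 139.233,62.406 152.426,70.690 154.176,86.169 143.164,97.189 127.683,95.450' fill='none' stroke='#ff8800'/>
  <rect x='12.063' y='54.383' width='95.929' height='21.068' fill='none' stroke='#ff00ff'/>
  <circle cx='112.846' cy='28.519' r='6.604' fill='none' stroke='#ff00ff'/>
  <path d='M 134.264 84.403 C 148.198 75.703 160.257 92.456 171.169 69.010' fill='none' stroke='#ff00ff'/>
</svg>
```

; LightBurn 1.7.01
; GRBL device profile, absolute coords
G21
G90
G0 X176.454 Y78.811
M4 S779
G1 X182.908 Y101.296 F1032
G1 X199.596 Y57.565
G1 X176.454 Y78.811
M5
G0 X166.633 Y39.565
M4 S779
G1 X169.515 Y46.682 F1032
G1 X177.175 Y46.140
G1 X179.026 Y38.688
G1 X172.511 Y34.624
G1 X166.633 Y39.565
M5
G0 X119.391 Y26.934
M4 S779
G1 X124.531 Y41.640 F1032
G1 X139.233 Y46.790
G1 X152.426 Y38.506
G1 X154.176 Y23.027
G1 X143.164 Y12.007
G1 X127.683 Y13.746
G1 X119.391 Y26.934
M5
G0 X12.063 Y54.813
M4 S486
G1 X107.992 Y54.813 F1486
G1 X107.992 Y33.745
G1 X12.063 Y33.745
G1 X12.063 Y54.813
M5
G0 X119.450 Y80.677
M4 S486
G1 X116.148 Y86.396 F1486
G1 X109.544 Y86.396
G1 X106.242 Y80.677
G1 X109.544 Y74.958
G1 X116.148 Y74.958
G1 X119.450 Y80.677
M5
G0 X134.264 Y24.793
M4 S486
G1 X147.600 Y27.440 F1486
G1 X159.848 Y27.708
G1 X171.169 Y40.186
M5
G0 X0.000 Y0.000

Since the viewBox matches the mm dimensions, user units are millimetres directly. The only transform is the Y-flip y_m = 109.196 − y_svg.

Shape 1 is a closed polygon drawn with `<polygon>`. Its stroke #ff8800 means cut at S779, F1032. After flipping Y the toolpath is (176.454,78.811) → (182.908,101.296) → (199.596,57.565) → (176.454,78.811), returning to the start.

Shape 2 is a regular polygon drawn with `<path>`. Its stroke #ff8800 means cut at S779, F1032. After flipping Y the toolpath is (166.633,39.565) → (169.515,46.682) → (177.175,46.140) → (179.026,38.688) → (172.511,34.624) → (166.633,39.565), returning to the start.

Shape 3 is a regular polygon drawn with `<polygon>`. Its stroke #ff8800 means cut at S779, F1032. After flipping Y the toolpath is (119.391,26.934) → (124.531,41.640) → (139.233,46.790) → (152.426,38.506) → (154.176,23.027) → (143.164,12.007) → (127.683,13.746) → (119.391,26.934), returning to the start.

Shape 4 is a rectangle drawn with `<rect>`. Its stroke #ff00ff means score at S486, F1486. After flipping Y the toolpath is (12.063,54.813) → (107.992,54.813) → (107.992,33.745) → (12.063,33.745) → (12.063,54.813), returning to the start.

Shape 5 is a circle drawn with `<circle>`. Its stroke #ff00ff means score at S486, F1486. After flipping Y the toolpath is (119.450,80.677) → (116.148,86.396) → (109.544,86.396) → (106.242,80.677) → (109.544,74.958) → (116.148,74.958) → (119.450,80.677), returning to the start.

Shape 6 is a cubic bezier drawn with `<path>`. Its stroke #ff00ff means score at S486, F1486. After flipping Y the toolpath is (134.264,24.793) → (147.600,27.440) → (159.848,27.708) → (171.169,40.186).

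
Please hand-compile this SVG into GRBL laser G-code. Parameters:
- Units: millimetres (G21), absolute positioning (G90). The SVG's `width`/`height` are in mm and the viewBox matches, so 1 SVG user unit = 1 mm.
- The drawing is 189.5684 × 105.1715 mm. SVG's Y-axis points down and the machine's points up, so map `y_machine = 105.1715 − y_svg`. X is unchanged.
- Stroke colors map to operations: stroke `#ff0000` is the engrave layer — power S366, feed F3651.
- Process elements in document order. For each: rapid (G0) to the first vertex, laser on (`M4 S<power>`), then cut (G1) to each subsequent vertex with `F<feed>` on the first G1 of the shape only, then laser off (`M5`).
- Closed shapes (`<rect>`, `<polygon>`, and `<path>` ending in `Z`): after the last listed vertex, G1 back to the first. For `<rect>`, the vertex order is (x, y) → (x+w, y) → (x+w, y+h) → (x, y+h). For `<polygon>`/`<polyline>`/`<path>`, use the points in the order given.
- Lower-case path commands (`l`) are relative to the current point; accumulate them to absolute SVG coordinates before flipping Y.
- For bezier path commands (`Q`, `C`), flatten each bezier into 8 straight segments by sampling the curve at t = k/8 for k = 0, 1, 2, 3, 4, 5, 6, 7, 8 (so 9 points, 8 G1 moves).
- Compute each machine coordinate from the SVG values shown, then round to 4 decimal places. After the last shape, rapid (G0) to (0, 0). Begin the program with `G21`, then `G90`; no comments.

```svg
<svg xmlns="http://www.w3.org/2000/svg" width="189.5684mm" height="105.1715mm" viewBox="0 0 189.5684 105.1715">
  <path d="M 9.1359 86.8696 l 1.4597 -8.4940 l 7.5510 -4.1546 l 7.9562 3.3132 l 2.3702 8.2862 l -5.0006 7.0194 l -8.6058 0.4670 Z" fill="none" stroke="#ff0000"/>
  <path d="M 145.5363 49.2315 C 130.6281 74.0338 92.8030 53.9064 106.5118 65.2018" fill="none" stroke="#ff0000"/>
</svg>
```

1 u = 1 mm; y_m = 105.1715 − y.

[1] `<path>` regular polygon, #ff0000→engrave S366 F3651: (9.1359,18.3019) → (10.5956,26.7959) → (18.1466,30.9505) → (26.1028,27.6373) → (28.4730,19.3511) → (23.4724,12.3317) → (14.8666,11.8647) → (9.1359,18.3019) (closed)

[2] `<path>` cubic bezier, #ff0000→engrave S366 F3651: (145.5363,55.9400) → (139.0169,48.5961) → (131.2215,44.5696) → (123.0226,42.9657) → (115.2927,42.8898) → (108.9041,43.4469) → (104.7295,43.7425) → (103.6412,42.8817) → (106.5118,39.9697)

G21
G90
G0 X9.1359 Y18.3019
M4 S366
G1 X10.5956 Y26.7959 F3651
G1 X18.1466 Y30.9505
G1 X26.1028 Y27.6373
G1 X28.4730 Y19.3511
G1 X23.4724 Y12.3317
G1 X14.8666 Y11.8647
G1 X9.1359 Y18.3019
M5
G0 X145.5363 Y55.9400
M4 S366
G1 X139.0169 Y48.5961 F3651
G1 X131.2215 Y44.5696
G1 X123.0226 Y42.9657
G1 X115.2927 Y42.8898
G1 X108.9041 Y43.4469
G1 X104.7295 Y43.7425
G1 X103.6412 Y42.8817
G1 X106.5118 Y39.9697
M5
G0 X0.0000 Y0.0000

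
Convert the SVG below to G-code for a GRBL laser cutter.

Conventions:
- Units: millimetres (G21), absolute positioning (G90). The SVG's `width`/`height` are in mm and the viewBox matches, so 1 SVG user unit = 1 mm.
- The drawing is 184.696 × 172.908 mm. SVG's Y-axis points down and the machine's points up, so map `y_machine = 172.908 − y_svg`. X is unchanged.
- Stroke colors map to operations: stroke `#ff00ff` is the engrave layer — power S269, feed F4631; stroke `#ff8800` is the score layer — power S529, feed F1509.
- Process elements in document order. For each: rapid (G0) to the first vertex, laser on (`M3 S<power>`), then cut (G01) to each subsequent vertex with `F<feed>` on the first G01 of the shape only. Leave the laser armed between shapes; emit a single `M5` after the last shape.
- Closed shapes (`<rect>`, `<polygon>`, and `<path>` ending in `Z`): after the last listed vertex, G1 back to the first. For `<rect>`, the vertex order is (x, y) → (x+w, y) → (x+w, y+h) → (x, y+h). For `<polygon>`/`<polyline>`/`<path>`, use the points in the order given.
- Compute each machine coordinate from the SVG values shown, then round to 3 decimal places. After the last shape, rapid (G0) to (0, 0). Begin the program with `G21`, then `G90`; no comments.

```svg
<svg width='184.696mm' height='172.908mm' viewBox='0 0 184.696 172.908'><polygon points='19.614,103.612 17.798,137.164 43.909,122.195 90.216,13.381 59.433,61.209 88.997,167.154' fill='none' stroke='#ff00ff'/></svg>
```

G21
G90
G0 X19.614 Y69.296
M3 S269
G01 X17.798 Y35.744 F4631
G01 X43.909 Y50.713
G01 X90.216 Y159.527
G01 X59.433 Y111.699
G01 X88.997 Y5.754
G01 X19.614 Y69.296
M5
G0 X0.000 Y0.000

Since the viewBox matches the mm dimensions, user units are millimetres directly. The only transform is the Y-flip y_m = 172.908 − y_svg.

Shape 1 is a closed polygon drawn with `<polygon>`. Its stroke #ff00ff means engrave at S269, F4631. After flipping Y the toolpath is (19.614,69.296) → (17.798,35.744) → (43.909,50.713) → (90.216,159.527) → (59.433,111.699) → (88.997,5.754) → (19.614,69.296), returning to the start.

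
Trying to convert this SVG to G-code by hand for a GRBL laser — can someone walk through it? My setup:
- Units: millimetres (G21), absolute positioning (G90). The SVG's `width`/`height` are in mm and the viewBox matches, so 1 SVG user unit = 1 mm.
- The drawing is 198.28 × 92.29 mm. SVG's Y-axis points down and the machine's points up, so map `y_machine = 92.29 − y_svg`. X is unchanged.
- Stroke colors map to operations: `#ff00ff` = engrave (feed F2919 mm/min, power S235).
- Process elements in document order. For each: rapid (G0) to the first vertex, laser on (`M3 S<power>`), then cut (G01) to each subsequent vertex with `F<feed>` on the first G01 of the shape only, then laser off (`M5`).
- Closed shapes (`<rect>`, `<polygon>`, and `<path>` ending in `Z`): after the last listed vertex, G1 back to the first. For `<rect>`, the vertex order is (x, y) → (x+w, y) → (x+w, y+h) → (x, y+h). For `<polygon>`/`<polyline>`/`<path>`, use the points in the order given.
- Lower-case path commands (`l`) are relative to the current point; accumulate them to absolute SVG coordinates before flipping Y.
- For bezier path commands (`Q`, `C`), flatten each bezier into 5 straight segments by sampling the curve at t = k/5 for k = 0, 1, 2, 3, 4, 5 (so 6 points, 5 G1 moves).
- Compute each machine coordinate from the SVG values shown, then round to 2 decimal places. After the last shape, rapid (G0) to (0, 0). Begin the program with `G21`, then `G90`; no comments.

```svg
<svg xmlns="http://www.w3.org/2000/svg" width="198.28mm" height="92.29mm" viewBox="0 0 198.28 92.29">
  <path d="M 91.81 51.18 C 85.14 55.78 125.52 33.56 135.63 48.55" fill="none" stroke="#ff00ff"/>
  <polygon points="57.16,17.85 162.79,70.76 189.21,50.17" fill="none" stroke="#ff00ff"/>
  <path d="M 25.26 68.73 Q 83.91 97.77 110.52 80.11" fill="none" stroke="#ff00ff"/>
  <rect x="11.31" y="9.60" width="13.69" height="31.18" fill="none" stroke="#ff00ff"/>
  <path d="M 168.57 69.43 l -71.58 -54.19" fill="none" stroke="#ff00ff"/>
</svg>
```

G21
G90
G0 X91.81 Y41.11
M3 S235
G01 X92.84 Y41.06 F2919
G01 X101.44 Y44.37
G01 X113.92 Y47.97
G01 X126.55 Y48.78
G01 X135.63 Y43.74
M5
G0 X57.16 Y74.44
M3 S235
G01 X162.79 Y21.53 F2919
G01 X189.21 Y42.12
G01 X57.16 Y74.44
M5
G0 X25.26 Y23.56
M3 S235
G01 X47.44 Y13.81 F2919
G01 X67.05 Y7.80
G01 X84.11 Y5.52
G01 X98.59 Y6.98
G01 X110.52 Y12.18
M5
G0 X11.31 Y82.69
M3 S235
G01 X25.00 Y82.69 F2919
G01 X25.00 Y51.51
G01 X11.31 Y51.51
G01 X11.31 Y82.69
M5
G0 X168.57 Y22.86
M3 S235
G01 X96.99 Y77.05 F2919
M5
G0 X0.00 Y0.00

viewBox `0 0 198.28 92.29` with mm width/height → 1 unit = 1 mm. Flip: y_m = 92.29 − y_svg.

**Shape 1** — `<path>` cubic bezier, stroke `#ff00ff` → engrave (S235, F2919). Control points (SVG): P0=(91.81,51.18), P1=(85.14,55.78), P2=(125.52,33.56), P3=(135.63,48.55); sampled at t=k/5. Machine vertices: (91.81,41.11) → (92.84,41.06) → (101.44,44.37) → (113.92,47.97) → (126.55,48.78) → (135.63,43.74). Open path.

**Shape 2** — `<polygon>` closed polygon, stroke `#ff00ff` → engrave (S235, F2919). Machine vertices: (57.16,74.44) → (162.79,21.53) → (189.21,42.12) → (57.16,74.44). Closed: final G1 returns to the first vertex.

**Shape 3** — `<path>` quadratic bezier, stroke `#ff00ff` → engrave (S235, F2919). Control points (SVG): P0=(25.26,68.73), P1=(83.91,97.77), P2=(110.52,80.11); sampled at t=k/5. Machine vertices: (25.26,23.56) → (47.44,13.81) → (67.05,7.80) → (84.11,5.52) → (98.59,6.98) → (110.52,12.18). Open path.

**Shape 4** — `<rect>` rectangle, stroke `#ff00ff` → engrave (S235, F2919). Machine vertices: (11.31,82.69) → (25.00,82.69) → (25.00,51.51) → (11.31,51.51) → (11.31,82.69). Closed: final G1 returns to the first vertex.

**Shape 5** — `<path>` line segment, stroke `#ff00ff` → engrave (S235, F2919). Machine vertices: (168.57,22.86) → (96.99,77.05). Open path.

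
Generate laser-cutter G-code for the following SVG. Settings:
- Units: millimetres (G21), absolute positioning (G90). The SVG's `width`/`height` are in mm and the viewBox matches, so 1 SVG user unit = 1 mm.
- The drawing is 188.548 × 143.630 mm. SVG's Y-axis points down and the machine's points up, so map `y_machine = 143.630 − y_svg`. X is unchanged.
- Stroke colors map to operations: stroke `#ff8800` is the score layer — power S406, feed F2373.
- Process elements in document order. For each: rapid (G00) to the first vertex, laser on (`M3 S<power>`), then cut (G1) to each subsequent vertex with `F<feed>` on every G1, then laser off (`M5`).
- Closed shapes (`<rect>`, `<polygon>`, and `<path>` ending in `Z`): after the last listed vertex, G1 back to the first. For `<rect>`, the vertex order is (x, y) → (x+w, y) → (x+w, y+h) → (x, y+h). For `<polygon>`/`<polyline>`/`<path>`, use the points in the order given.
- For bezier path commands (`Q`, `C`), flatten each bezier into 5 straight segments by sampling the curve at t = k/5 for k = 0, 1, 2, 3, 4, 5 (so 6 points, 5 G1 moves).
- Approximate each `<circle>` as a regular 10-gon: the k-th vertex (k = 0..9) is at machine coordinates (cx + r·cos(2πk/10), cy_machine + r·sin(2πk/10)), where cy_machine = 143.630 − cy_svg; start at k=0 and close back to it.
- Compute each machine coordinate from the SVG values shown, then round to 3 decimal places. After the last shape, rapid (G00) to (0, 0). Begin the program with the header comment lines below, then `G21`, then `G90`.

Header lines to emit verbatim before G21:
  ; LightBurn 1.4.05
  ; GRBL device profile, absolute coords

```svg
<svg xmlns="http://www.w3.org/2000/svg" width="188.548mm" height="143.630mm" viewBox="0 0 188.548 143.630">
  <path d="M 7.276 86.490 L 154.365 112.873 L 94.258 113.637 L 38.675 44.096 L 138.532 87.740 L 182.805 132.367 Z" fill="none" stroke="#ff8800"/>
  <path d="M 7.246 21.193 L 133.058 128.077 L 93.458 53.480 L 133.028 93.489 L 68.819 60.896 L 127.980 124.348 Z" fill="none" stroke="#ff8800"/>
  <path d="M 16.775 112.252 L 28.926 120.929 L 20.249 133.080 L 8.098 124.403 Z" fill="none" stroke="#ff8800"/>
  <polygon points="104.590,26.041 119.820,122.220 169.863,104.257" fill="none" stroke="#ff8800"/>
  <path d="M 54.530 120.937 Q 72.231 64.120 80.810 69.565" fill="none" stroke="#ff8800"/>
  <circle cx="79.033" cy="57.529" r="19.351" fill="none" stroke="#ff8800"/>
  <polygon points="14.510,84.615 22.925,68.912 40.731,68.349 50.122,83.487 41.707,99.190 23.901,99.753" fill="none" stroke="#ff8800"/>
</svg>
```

Since the viewBox matches the mm dimensions, user units are millimetres directly. The only transform is the Y-flip y_m = 143.630 − y_svg.

Shape 1 is a closed polygon drawn with `<path>`. Its stroke #ff8800 means score at S406, F2373. After flipping Y the toolpath is (7.276,57.140) → (154.365,30.757) → (94.258,29.993) → (38.675,99.534) → (138.532,55.890) → (182.805,11.263) → (7.276,57.140), returning to the start.

Shape 2 is a closed polygon drawn with `<path>`. Its stroke #ff8800 means score at S406, F2373. After flipping Y the toolpath is (7.246,122.437) → (133.058,15.553) → (93.458,90.150) → (133.028,50.141) → (68.819,82.734) → (127.980,19.282) → (7.246,122.437), returning to the start.

Shape 3 is a regular polygon drawn with `<path>`. Its stroke #ff8800 means score at S406, F2373. After flipping Y the toolpath is (16.775,31.378) → (28.926,22.701) → (20.249,10.550) → (8.098,19.227) → (16.775,31.378), returning to the start.

Shape 4 is a closed polygon drawn with `<polygon>`. Its stroke #ff8800 means score at S406, F2373. After flipping Y the toolpath is (104.590,117.589) → (119.820,21.410) → (169.863,39.373) → (104.590,117.589), returning to the start.

Shape 5 is a quadratic bezier drawn with `<path>`. Its stroke #ff8800 means score at S406, F2373. After flipping Y the toolpath is (54.530,22.693) → (61.246,42.929) → (67.231,58.185) → (72.487,68.459) → (77.014,73.753) → (80.810,74.065).

Shape 6 is a circle drawn with `<circle>`. Its stroke #ff8800 means score at S406, F2373. After flipping Y the toolpath is (98.384,86.101) → (94.688,97.475) → (85.013,104.505) → (73.053,104.505) → (63.378,97.475) → (59.682,86.101) → (63.378,74.727) → (73.053,67.697) → (85.013,67.697) → (94.688,74.727) → (98.384,86.101), returning to the start.

Shape 7 is a regular polygon drawn with `<polygon>`. Its stroke #ff8800 means score at S406, F2373. After flipping Y the toolpath is (14.510,59.015) → (22.925,74.718) → (40.731,75.281) → (50.122,60.143) → (41.707,44.440) → (23.901,43.877) → (14.510,59.015), returning to the start.

; LightBurn 1.4.05
; GRBL device profile, absolute coords
G21
G90
G00 X7.276 Y57.140
M3 S406
G1 X154.365 Y30.757 F2373
G1 X94.258 Y29.993 F2373
G1 X38.675 Y99.534 F2373
G1 X138.532 Y55.890 F2373
G1 X182.805 Y11.263 F2373
G1 X7.276 Y57.140 F2373
M5
G00 X7.246 Y122.437
M3 S406
G1 X133.058 Y15.553 F2373
G1 X93.458 Y90.150 F2373
G1 X133.028 Y50.141 F2373
G1 X68.819 Y82.734 F2373
G1 X127.980 Y19.282 F2373
G1 X7.246 Y122.437 F2373
M5
G00 X16.775 Y31.378
M3 S406
G1 X28.926 Y22.701 F2373
G1 X20.249 Y10.550 F2373
G1 X8.098 Y19.227 F2373
G1 X16.775 Y31.378 F2373
M5
G00 X104.590 Y117.589
M3 S406
G1 X119.820 Y21.410 F2373
G1 X169.863 Y39.373 F2373
G1 X104.590 Y117.589 F2373
M5
G00 X54.530 Y22.693
M3 S406
G1 X61.246 Y42.929 F2373
G1 X67.231 Y58.185 F2373
G1 X72.487 Y68.459 F2373
G1 X77.014 Y73.753 F2373
G1 X80.810 Y74.065 F2373
M5
G00 X98.384 Y86.101
M3 S406
G1 X94.688 Y97.475 F2373
G1 X85.013 Y104.505 F2373
G1 X73.053 Y104.505 F2373
G1 X63.378 Y97.475 F2373
G1 X59.682 Y86.101 F2373
G1 X63.378 Y74.727 F2373
G1 X73.053 Y67.697 F2373
G1 X85.013 Y67.697 F2373
G1 X94.688 Y74.727 F2373
G1 X98.384 Y86.101 F2373
M5
G00 X14.510 Y59.015
M3 S406
G1 X22.925 Y74.718 F2373
G1 X40.731 Y75.281 F2373
G1 X50.122 Y60.143 F2373
G1 X41.707 Y44.440 F2373
G1 X23.901 Y43.877 F2373
G1 X14.510 Y59.015 F2373
M5
G00 X0.000 Y0.000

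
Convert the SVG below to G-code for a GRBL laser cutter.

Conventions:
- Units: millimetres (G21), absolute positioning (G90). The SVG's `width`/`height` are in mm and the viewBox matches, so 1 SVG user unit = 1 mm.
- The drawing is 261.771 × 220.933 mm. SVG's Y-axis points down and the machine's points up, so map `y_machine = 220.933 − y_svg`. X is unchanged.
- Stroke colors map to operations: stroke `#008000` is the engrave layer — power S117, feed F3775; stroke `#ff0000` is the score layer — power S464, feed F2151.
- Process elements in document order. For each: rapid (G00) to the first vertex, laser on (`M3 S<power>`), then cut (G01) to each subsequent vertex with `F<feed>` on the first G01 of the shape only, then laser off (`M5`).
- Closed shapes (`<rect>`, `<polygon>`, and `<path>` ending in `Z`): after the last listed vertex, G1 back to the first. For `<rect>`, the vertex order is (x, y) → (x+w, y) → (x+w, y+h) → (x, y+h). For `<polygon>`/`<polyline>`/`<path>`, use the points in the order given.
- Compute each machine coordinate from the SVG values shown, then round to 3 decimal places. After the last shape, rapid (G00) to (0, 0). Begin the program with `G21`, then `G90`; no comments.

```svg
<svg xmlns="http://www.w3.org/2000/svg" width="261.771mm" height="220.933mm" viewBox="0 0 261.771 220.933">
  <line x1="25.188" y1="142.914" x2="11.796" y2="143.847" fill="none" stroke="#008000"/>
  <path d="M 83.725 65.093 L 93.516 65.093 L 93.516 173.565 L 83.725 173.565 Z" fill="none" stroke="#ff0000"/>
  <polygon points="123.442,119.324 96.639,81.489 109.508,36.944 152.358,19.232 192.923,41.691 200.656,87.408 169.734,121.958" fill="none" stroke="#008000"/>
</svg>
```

G21
G90
G00 X25.188 Y78.019
M3 S117
G01 X11.796 Y77.086 F3775
M5
G00 X83.725 Y155.840
M3 S464
G01 X93.516 Y155.840 F2151
G01 X93.516 Y47.368
G01 X83.725 Y47.368
G01 X83.725 Y155.840
M5
G00 X123.442 Y101.609
M3 S117
G01 X96.639 Y139.444 F3775
G01 X109.508 Y183.989
G01 X152.358 Y201.701
G01 X192.923 Y179.242
G01 X200.656 Y133.525
G01 X169.734 Y98.975
G01 X123.442 Y101.609
M5
G00 X0.000 Y0.000

viewBox `0 0 261.771 220.933` with mm width/height → 1 unit = 1 mm. Flip: y_m = 220.933 − y_svg.

**Shape 1** — `<line>` line segment, stroke `#008000` → engrave (S117, F3775). Machine vertices: (25.188,78.019) → (11.796,77.086). Open path.

**Shape 2** — `<path>` rectangle, stroke `#ff0000` → score (S464, F2151). Machine vertices: (83.725,155.840) → (93.516,155.840) → (93.516,47.368) → (83.725,47.368) → (83.725,155.840). Closed: final G1 returns to the first vertex.

**Shape 3** — `<polygon>` regular polygon, stroke `#008000` → engrave (S117, F3775). Machine vertices: (123.442,101.609) → (96.639,139.444) → (109.508,183.989) → (152.358,201.701) → (192.923,179.242) → (200.656,133.525) → (169.734,98.975) → (123.442,101.609). Closed: final G1 returns to the first vertex.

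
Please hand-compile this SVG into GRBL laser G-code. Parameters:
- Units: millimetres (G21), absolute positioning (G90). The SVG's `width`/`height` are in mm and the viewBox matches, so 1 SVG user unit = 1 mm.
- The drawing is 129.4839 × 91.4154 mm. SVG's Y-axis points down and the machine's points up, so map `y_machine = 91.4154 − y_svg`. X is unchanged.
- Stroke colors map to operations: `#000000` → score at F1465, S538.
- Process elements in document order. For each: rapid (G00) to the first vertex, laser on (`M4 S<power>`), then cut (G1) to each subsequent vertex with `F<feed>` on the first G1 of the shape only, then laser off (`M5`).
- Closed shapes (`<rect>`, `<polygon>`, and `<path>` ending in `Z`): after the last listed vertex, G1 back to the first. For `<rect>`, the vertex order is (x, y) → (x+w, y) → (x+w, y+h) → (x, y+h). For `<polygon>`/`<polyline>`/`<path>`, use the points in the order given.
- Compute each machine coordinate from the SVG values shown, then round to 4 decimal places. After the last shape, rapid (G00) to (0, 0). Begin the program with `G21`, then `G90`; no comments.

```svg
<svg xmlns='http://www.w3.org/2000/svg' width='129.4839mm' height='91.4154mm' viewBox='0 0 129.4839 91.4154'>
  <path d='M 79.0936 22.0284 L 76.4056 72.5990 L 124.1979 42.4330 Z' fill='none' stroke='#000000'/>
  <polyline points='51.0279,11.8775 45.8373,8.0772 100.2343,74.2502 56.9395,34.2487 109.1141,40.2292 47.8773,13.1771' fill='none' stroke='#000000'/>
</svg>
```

viewBox `0 0 129.4839 91.4154` with mm width/height → 1 unit = 1 mm. Flip: y_m = 91.4154 − y_svg.

**Shape 1** — `<path>` closed polygon, stroke `#000000` → score (S538, F1465). Machine vertices: (79.0936,69.3870) → (76.4056,18.8164) → (124.1979,48.9824) → (79.0936,69.3870). Closed: final G1 returns to the first vertex.

**Shape 2** — `<polyline>` open polyline, stroke `#000000` → score (S538, F1465). Machine vertices: (51.0279,79.5379) → (45.8373,83.3382) → (100.2343,17.1652) → (56.9395,57.1667) → (109.1141,51.1862) → (47.8773,78.2383). Open path.

G21
G90
G00 X79.0936 Y69.3870
M4 S538
G1 X76.4056 Y18.8164 F1465
G1 X124.1979 Y48.9824
G1 X79.0936 Y69.3870
M5
G00 X51.0279 Y79.5379
M4 S538
G1 X45.8373 Y83.3382 F1465
G1 X100.2343 Y17.1652
G1 X56.9395 Y57.1667
G1 X109.1141 Y51.1862
G1 X47.8773 Y78.2383
M5
G00 X0.0000 Y0.0000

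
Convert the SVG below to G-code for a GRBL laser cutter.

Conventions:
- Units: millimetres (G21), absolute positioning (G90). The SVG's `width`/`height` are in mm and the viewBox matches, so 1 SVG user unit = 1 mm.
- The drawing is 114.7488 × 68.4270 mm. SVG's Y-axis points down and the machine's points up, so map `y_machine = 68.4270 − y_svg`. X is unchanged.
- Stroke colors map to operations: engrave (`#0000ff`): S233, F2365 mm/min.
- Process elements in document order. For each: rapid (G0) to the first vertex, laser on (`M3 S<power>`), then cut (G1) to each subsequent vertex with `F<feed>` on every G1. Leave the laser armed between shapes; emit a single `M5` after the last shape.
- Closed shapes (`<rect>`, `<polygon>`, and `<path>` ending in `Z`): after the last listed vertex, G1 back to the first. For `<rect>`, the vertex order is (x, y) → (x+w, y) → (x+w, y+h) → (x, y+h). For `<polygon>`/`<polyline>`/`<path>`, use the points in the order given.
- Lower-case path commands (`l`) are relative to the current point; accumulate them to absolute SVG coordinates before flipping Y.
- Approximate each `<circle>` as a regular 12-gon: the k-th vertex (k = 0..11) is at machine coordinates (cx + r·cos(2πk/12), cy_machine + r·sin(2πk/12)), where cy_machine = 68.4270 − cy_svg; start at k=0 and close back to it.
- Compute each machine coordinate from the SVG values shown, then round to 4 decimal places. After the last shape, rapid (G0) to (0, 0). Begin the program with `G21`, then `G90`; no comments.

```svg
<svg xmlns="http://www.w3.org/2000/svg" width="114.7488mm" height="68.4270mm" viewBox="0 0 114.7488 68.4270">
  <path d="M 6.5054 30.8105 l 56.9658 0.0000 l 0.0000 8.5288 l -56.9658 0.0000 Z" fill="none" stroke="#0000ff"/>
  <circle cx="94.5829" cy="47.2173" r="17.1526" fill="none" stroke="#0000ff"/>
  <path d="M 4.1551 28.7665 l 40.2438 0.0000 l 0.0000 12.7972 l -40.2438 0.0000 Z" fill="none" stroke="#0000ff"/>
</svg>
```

G21
G90
G0 X6.5054 Y37.6165
M3 S233
G1 X63.4712 Y37.6165 F2365
G1 X63.4712 Y29.0877 F2365
G1 X6.5054 Y29.0877 F2365
G1 X6.5054 Y37.6165 F2365
G0 X111.7355 Y21.2097
M3 S233
G1 X109.4375 Y29.7860 F2365
G1 X103.1592 Y36.0643 F2365
G1 X94.5829 Y38.3623 F2365
G1 X86.0066 Y36.0643 F2365
G1 X79.7283 Y29.7860 F2365
G1 X77.4303 Y21.2097 F2365
G1 X79.7283 Y12.6334 F2365
G1 X86.0066 Y6.3551 F2365
G1 X94.5829 Y4.0571 F2365
G1 X103.1592 Y6.3551 F2365
G1 X109.4375 Y12.6334 F2365
G1 X111.7355 Y21.2097 F2365
G0 X4.1551 Y39.6605
M3 S233
G1 X44.3989 Y39.6605 F2365
G1 X44.3989 Y26.8633 F2365
G1 X4.1551 Y26.8633 F2365
G1 X4.1551 Y39.6605 F2365
M5
G0 X0.0000 Y0.0000

viewBox `0 0 114.7488 68.4270` with mm width/height → 1 unit = 1 mm. Flip: y_m = 68.4270 − y_svg.

**Shape 1** — `<path>` rectangle, stroke `#0000ff` → engrave (S233, F2365). Machine vertices: (6.5054,37.6165) → (63.4712,37.6165) → (63.4712,29.0877) → (6.5054,29.0877) → (6.5054,37.6165). Closed: final G1 returns to the first vertex.

**Shape 2** — `<circle>` circle, stroke `#0000ff` → engrave (S233, F2365). Machine vertices: (111.7355,21.2097) → (109.4375,29.7860) → (103.1592,36.0643) → (94.5829,38.3623) → (86.0066,36.0643) → (79.7283,29.7860) → (77.4303,21.2097) → (79.7283,12.6334) → (86.0066,6.3551) → (94.5829,4.0571) → (103.1592,6.3551) → (109.4375,12.6334) → (111.7355,21.2097). Closed: final G1 returns to the first vertex.

**Shape 3** — `<path>` rectangle, stroke `#0000ff` → engrave (S233, F2365). Machine vertices: (4.1551,39.6605) → (44.3989,39.6605) → (44.3989,26.8633) → (4.1551,26.8633) → (4.1551,39.6605). Closed: final G1 returns to the first vertex.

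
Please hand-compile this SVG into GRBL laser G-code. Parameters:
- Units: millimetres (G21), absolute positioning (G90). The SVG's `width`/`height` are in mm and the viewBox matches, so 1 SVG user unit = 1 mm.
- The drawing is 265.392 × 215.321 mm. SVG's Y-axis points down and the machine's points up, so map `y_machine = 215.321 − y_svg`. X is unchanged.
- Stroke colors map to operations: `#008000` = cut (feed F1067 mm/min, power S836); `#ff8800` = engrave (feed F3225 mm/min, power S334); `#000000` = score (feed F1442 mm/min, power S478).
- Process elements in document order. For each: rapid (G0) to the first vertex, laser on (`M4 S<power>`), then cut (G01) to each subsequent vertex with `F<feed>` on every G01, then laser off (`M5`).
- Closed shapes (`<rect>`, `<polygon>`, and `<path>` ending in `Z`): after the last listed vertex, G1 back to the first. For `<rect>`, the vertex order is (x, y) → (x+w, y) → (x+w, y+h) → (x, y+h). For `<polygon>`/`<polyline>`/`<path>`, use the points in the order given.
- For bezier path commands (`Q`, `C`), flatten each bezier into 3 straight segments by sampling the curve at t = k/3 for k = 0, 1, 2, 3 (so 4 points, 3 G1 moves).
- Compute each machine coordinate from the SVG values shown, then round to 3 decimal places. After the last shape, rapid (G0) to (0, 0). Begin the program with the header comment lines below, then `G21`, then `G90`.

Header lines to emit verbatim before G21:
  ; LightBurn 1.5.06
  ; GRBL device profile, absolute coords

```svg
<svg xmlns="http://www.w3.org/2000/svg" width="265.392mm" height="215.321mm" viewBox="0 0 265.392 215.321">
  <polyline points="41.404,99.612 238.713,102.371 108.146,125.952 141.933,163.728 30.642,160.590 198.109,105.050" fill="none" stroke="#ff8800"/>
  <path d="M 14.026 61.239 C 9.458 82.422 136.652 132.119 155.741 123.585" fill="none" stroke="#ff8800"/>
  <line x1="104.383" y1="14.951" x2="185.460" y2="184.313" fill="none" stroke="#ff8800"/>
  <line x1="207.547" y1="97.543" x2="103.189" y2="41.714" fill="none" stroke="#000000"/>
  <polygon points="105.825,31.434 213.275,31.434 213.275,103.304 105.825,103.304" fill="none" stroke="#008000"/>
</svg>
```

viewBox `0 0 265.392 215.321` with mm width/height → 1 unit = 1 mm. Flip: y_m = 215.321 − y_svg.

**Shape 1** — `<polyline>` open polyline, stroke `#ff8800` → engrave (S334, F3225). Machine vertices: (41.404,115.709) → (238.713,112.950) → (108.146,89.369) → (141.933,51.593) → (30.642,54.731) → (198.109,110.271). Open path.

**Shape 2** — `<path>` cubic bezier, stroke `#ff8800` → engrave (S334, F3225). Control points (SVG): P0=(14.026,61.239), P1=(9.458,82.422), P2=(136.652,132.119), P3=(155.741,123.585); sampled at t=k/3. Machine vertices: (14.026,154.082) → (44.495,126.607) → (109.501,99.400) → (155.741,91.736). Open path.

**Shape 3** — `<line>` line segment, stroke `#ff8800` → engrave (S334, F3225). Machine vertices: (104.383,200.370) → (185.460,31.008). Open path.

**Shape 4** — `<line>` line segment, stroke `#000000` → score (S478, F1442). Machine vertices: (207.547,117.778) → (103.189,173.607). Open path.

**Shape 5** — `<polygon>` rectangle, stroke `#008000` → cut (S836, F1067). Machine vertices: (105.825,183.887) → (213.275,183.887) → (213.275,112.017) → (105.825,112.017) → (105.825,183.887). Closed: final G1 returns to the first vertex.

; LightBurn 1.5.06
; GRBL device profile, absolute coords
G21
G90
G0 X41.404 Y115.709
M4 S334
G01 X238.713 Y112.950 F3225
G01 X108.146 Y89.369 F3225
G01 X141.933 Y51.593 F3225
G01 X30.642 Y54.731 F3225
G01 X198.109 Y110.271 F3225
M5
G0 X14.026 Y154.082
M4 S334
G01 X44.495 Y126.607 F3225
G01 X109.501 Y99.400 F3225
G01 X155.741 Y91.736 F3225
M5
G0 X104.383 Y200.370
M4 S334
G01 X185.460 Y31.008 F3225
M5
G0 X207.547 Y117.778
M4 S478
G01 X103.189 Y173.607 F1442
M5
G0 X105.825 Y183.887
M4 S836
G01 X213.275 Y183.887 F1067
G01 X213.275 Y112.017 F1067
G01 X105.825 Y112.017 F1067
G01 X105.825 Y183.887 F1067
M5
G0 X0.000 Y0.000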